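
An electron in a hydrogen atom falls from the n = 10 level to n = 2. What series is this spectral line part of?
Balmer series

The spectral series in hydrogen are named based on the final (lower) energy level:
- Lyman series: n_final = 1 (ultraviolet)
- Balmer series: n_final = 2 (visible/near-UV)
- Paschen series: n_final = 3 (infrared)
- Brackett series: n_final = 4 (infrared)
- Pfund series: n_final = 5 (far infrared)

Since this transition ends at n = 2, it belongs to the Balmer series.

For reference, this 10 → 2 line has photon energy
ΔE = 13.6057 eV × (1/2² - 1/10²) = 3.2653680000 eV,
corresponding to wavelength λ = hc/ΔE = 1239.84 eV·nm / 3.2653680000 eV = 379.693805 nm in the visible/near-UV region.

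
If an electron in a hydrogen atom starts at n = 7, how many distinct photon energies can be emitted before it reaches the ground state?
21

The electron can occupy levels n = 1, 2, ..., 7 during de-excitation — that is m = 7 - 1 + 1 = 7 distinct levels.

The number of distinct spectral lines equals the number of ways to choose 2 of these m levels (each pair gives one possible emission transition):

Number of lines = m(m-1)/2 = 7×6/2 = 21

These correspond to all possible transitions between the 7 levels:
7 → 6, 7 → 5, 7 → 4, 7 → 3, 7 → 2, 7 → 1, 6 → 5, 6 → 4...

Each transition produces a photon with a unique energy (and thus wavelength). This count does not depend on Z.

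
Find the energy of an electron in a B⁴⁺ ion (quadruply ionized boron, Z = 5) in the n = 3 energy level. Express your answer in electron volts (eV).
-37.79 eV

The energy levels of a hydrogen-like atom are given by:
E_n = -13.6057 Z² / n² eV  (with Z = 5 for B⁴⁺)

For n = 3:
E_3 = -13.6057 × 5² / 3²
E_3 = -13.6057 × 25 / 9
E_3 = -37.79 eV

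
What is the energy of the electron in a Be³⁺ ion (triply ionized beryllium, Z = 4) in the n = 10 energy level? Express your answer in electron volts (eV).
-2.17691 eV

The energy levels of a hydrogen-like atom are given by:
E_n = -13.6057 Z² / n² eV  (with Z = 4 for Be³⁺)

For n = 10:
E_10 = -13.6057 × 4² / 10²
E_10 = -13.6057 × 16 / 100
E_10 = -2.17691 eV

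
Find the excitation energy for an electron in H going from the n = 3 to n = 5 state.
0.967516 eV

The energy levels of a hydrogen-like atom are E_n = -13.6057 eV / n².

Energy at n = 3: E_3 = -13.6057 / 3² = -1.511744444 eV
Energy at n = 5: E_5 = -13.6057 / 5² = -0.544228000 eV

The excitation energy is the difference:
ΔE = E_5 - E_3
ΔE = -0.544228000 - (-1.511744444)
ΔE = 0.967516 eV

Since this is positive, energy must be absorbed (photon absorption).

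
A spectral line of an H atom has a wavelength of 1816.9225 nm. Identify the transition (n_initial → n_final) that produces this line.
n = 9 → n = 4

First, find the photon energy from the wavelength (hc = 1239.84 eV·nm):
E = hc/λ = 1239.84 eV·nm / 1816.9225 nm = 0.68238464 eV

The energy levels of hydrogen satisfy E_n = -13.6057 / n² eV, so an emission n_i → n_f releases
ΔE = 13.6057 × (1/n_f² − 1/n_i²) eV.

Setting ΔE equal to the photon energy:
1/n_f² − 1/n_i² = 0.68238464 / 13.6057 = 0.050154321

Since 1/n_i² must be positive, we need 1/n_f² > 0.050154321, i.e. n_f ≤ 4. For each allowed n_f, solve n_i = (1/n_f² − 0.050154321)^(−1/2) and check whether it is a whole number:
  n_f = 1: 1/n_i² = 1.000000000 − 0.050154321 = 0.949845679 → n_i = 1.026  (not an integer) ✗
  n_f = 2: 1/n_i² = 0.250000000 − 0.050154321 = 0.199845679 → n_i = 2.237  (not an integer) ✗
  n_f = 3: 1/n_i² = 0.111111111 − 0.050154321 = 0.060956790 → n_i = 4.050  (not an integer) ✗
  n_f = 4: 1/n_i² = 0.062500000 − 0.050154321 = 0.012345679 → n_i = 9.000  → integer, n_i = 9 ✓

Only n_f = 4 gives an integer upper level, n_i = 9.

The transition is from n = 9 to n = 4 (emission).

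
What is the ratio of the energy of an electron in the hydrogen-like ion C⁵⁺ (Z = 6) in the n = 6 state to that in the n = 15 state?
6.25000

Using E_n = -13.6057 Z² / n² eV with Z = 6:

E_6 = -13.6057 × 6² / 6² = -489.8052 / 36 = -13.60570000000 eV
E_15 = -13.6057 × 6² / 15² = -489.8052 / 225 = -2.17691200000 eV

The ratio is:
E_6/E_15 = (-13.60570000000) / (-2.17691200000)
E_6/E_15 = (-489.8052/36) / (-489.8052/225)
E_6/E_15 = 225/36
E_6/E_15 = 6.25000
(Note: the Z² factors cancel in the ratio.)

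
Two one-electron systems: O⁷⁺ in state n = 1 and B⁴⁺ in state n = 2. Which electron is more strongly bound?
O⁷⁺ at n = 1 (E = -870.7648 eV)

Using E_n = -13.6057 Z² / n² eV:

O⁷⁺ (Z = 8) at n = 1:
E = -13.6057 × 8² / 1² = -13.6057 × 64 / 1 = -870.7648000 eV

B⁴⁺ (Z = 5) at n = 2:
E = -13.6057 × 5² / 2² = -13.6057 × 25 / 4 = -85.0356250 eV

Since -870.7648000 eV < -85.0356250 eV,
O⁷⁺ at n = 1 is more tightly bound (requires more energy to ionize).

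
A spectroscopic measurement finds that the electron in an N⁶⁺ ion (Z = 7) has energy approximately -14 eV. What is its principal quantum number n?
n = 7

The exact energy levels follow E_n = -13.6057 Z² / n² eV with Z = 7.

The measured value (-14 eV) is reported to only 2 significant figures, so we must test candidate n values and see which one matches to that precision.

Candidate energies:
  n = 5:  E = -13.6057 × 7² / 5² = -26.667172 eV
  n = 6:  E = -13.6057 × 7² / 6² = -18.518869 eV
  n = 7:  E = -13.6057 × 7² / 7² = -13.605700 eV  ← matches
  n = 8:  E = -13.6057 × 7² / 8² = -10.416864 eV
  n = 9:  E = -13.6057 × 7² / 9² = -8.230609 eV

Checking against the measurement of -14 eV (2 sig figs), only n = 7 agrees:
E_7 = -13.605700 eV, which rounds to -14 eV ✓

Therefore n = 7.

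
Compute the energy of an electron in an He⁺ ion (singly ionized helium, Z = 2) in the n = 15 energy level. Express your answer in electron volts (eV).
-0.242 eV

The energy levels of a hydrogen-like atom are given by:
E_n = -13.6057 Z² / n² eV  (with Z = 2 for He⁺)

For n = 15:
E_15 = -13.6057 × 2² / 15²
E_15 = -13.6057 × 4 / 225
E_15 = -0.242 eV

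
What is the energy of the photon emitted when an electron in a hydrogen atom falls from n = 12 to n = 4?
0.756 eV

The energy levels are E_n = -13.6057 eV / n².

Energy at n = 12: E_12 = -13.6057 / 12² = -0.094484 eV
Energy at n = 4: E_4 = -13.6057 / 4² = -0.850356 eV

For emission (electron falling to lower state), the photon energy is:
E_photon = E_12 - E_4 = |-0.094484 - (-0.850356)|
E_photon = 0.756 eV

This energy is carried away by the emitted photon.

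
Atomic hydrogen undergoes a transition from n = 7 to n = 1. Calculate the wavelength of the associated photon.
93.03 nm

First, find the transition energy using E_n = -13.6057 / n² eV:
E_7 = -13.6057 / 7² = -0.2777 eV
E_1 = -13.6057 / 1² = -13.6057 eV

Photon energy: |ΔE| = |E_1 - E_7| = 13.3280 eV

Convert to wavelength using E = hc/λ with hc = 1239.84 eV·nm:
λ = hc/E = 1239.84 eV·nm / 13.3280 eV
λ = 93.03 nm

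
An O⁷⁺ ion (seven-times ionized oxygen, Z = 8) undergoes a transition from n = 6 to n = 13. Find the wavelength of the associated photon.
65.133 nm

First, find the transition energy using E_n = -13.6057 Z² / n² eV:
E_6 = -13.6057 × 8² / 6² = -24.18791 eV
E_13 = -13.6057 × 8² / 13² = -5.15245 eV

Photon energy: |ΔE| = |E_13 - E_6| = 19.03546 eV

Convert to wavelength using E = hc/λ with hc = 1239.84 eV·nm:
λ = hc/E = 1239.84 eV·nm / 19.03546 eV
λ = 65.133 nm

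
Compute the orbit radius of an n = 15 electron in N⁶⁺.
1.7009 nm (or 17.0093 Å)

The Bohr radius formula is:
r_n = n² a₀ / Z

where a₀ = 0.0529177 nm is the Bohr radius.

For N⁶⁺ (Z = 7) at n = 15:
r_15 = 15² × 0.0529177 nm / 7
r_15 = 225 × 0.0529177 nm / 7
r_15 = 11.90648 nm / 7
r_15 = 1.7009 nm

The electron orbits at approximately 1.7009 nm from the nucleus.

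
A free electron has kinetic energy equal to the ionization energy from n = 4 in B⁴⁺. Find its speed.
2.73462e+06 m/s (or 0.91% of c)

The binding energy at n = 4 for B⁴⁺ is:
E_4 = -13.6057 × 5²/4² = -21.2589063 eV
|E_4| = 21.2589063 eV

Convert to Joules:
KE = 21.2589063 eV × (1.602177 × 10⁻¹⁹ J/eV) = 3.4060531e-18 J

Using KE = ½mv²:
v = √(2·KE/m_e)
v = √(2 × 3.4060531e-18 J / 9.10938 × 10⁻³¹ kg)
v = 2.73462e+06 m/s

This is approximately 0.91% the speed of light.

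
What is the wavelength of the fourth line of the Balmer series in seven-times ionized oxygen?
6.407 nm

The lines of a series are numbered from the longest wavelength (smallest ΔE) outward; the fourth line is the transition from n = n_f + 4 to n_f.
The Balmer series has all transitions ending at n_f = 2.

For O⁷⁺ (Z = 8), the fourth line (δ-line) is the jump from n = 6 to n = 2:
E_6 = -13.6057 × 8² / 6² = -24.18791 eV
E_2 = -13.6057 × 8² / 2² = -217.69120 eV
ΔE = E_6 - E_2 = 193.50329 eV

λ = hc/E = 1239.84 eV·nm / 193.50329 eV
λ = 6.407 nm

This is the δ-line of the Balmer series in O⁷⁺.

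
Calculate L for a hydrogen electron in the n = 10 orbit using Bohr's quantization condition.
1.05457e-33 J·s (or 10ℏ)

In the Bohr model, angular momentum is quantized:
L = nℏ

where ℏ = h/(2π) = 1.0545718e-34 J·s

For n = 10:
L = 10 × 1.0545718e-34 J·s
L = 1.05457e-33 J·s

This can also be written as L = 10ℏ.
The angular momentum is an integer multiple of the reduced Planck constant.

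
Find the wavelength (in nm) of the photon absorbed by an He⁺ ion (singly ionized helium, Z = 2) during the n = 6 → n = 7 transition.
3091.29172 nm

First, find the transition energy using E_n = -13.6057 Z² / n² eV:
E_6 = -13.6057 × 2² / 6² = -1.51174444444 eV
E_7 = -13.6057 × 2² / 7² = -1.11066938776 eV

Photon energy: |ΔE| = |E_7 - E_6| = 0.40107505668 eV

Convert to wavelength using E = hc/λ with hc = 1239.84 eV·nm:
λ = hc/E = 1239.84 eV·nm / 0.40107505668 eV
λ = 3091.29172 nm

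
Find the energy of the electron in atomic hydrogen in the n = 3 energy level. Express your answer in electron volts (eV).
-1.51 eV

The energy levels of a hydrogen-like atom are given by:
E_n = -13.6057 eV / n²

For n = 3:
E_3 = -13.6057 eV / 3²
E_3 = -13.6057 eV / 9
E_3 = -1.51 eV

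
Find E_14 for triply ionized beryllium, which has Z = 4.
-1.11067 eV

For hydrogen-like ions, the energy levels scale with Z²:
E_n = -13.6057 Z² / n² eV

For Be³⁺ (Z = 4) at n = 14:
E_14 = -13.6057 × 4² / 14²
E_14 = -13.6057 × 16 / 196
E_14 = -217.6912 / 196
E_14 = -1.11067 eV

The energy is 16 times more negative than hydrogen at the same n due to the stronger nuclear charge.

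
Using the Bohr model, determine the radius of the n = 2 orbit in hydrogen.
0.211671 nm (or 2.116709 Å)

The Bohr radius formula is:
r_n = n² a₀ / Z

where a₀ = 0.052917721 nm is the Bohr radius.

For H (Z = 1) at n = 2:
r_2 = 2² × 0.052917721 nm / 1
r_2 = 4 × 0.052917721 nm / 1
r_2 = 0.2116709 nm / 1
r_2 = 0.211671 nm

The electron orbits at approximately 0.211671 nm from the nucleus.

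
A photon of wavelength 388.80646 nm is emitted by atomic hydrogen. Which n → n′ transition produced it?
n = 8 → n = 2

First, find the photon energy from the wavelength (hc = 1239.84 eV·nm):
E = hc/λ = 1239.84 eV·nm / 388.80646 nm = 3.1888359 eV

The energy levels of hydrogen satisfy E_n = -13.6057 / n² eV, so an emission n_i → n_f releases
ΔE = 13.6057 × (1/n_f² − 1/n_i²) eV.

Setting ΔE equal to the photon energy:
1/n_f² − 1/n_i² = 3.1888359 / 13.6057 = 0.23437500

Since 1/n_i² must be positive, we need 1/n_f² > 0.23437500, i.e. n_f ≤ 2. For each allowed n_f, solve n_i = (1/n_f² − 0.23437500)^(−1/2) and check whether it is a whole number:
  n_f = 1: 1/n_i² = 1.00000000 − 0.23437500 = 0.76562500 → n_i = 1.143  (not an integer) ✗
  n_f = 2: 1/n_i² = 0.25000000 − 0.23437500 = 0.01562500 → n_i = 8.000  → integer, n_i = 8 ✓

Only n_f = 2 gives an integer upper level, n_i = 8.

The transition is from n = 8 to n = 2 (emission).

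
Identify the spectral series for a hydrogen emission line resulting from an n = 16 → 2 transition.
Balmer series

The spectral series in hydrogen are named based on the final (lower) energy level:
- Lyman series: n_final = 1 (ultraviolet)
- Balmer series: n_final = 2 (visible/near-UV)
- Paschen series: n_final = 3 (infrared)
- Brackett series: n_final = 4 (infrared)
- Pfund series: n_final = 5 (far infrared)

Since this transition ends at n = 2, it belongs to the Balmer series.

For reference, this 16 → 2 line has photon energy
ΔE = 13.6057 eV × (1/2² - 1/16²) = 3.348277734 eV,
corresponding to wavelength λ = hc/ΔE = 1239.84 eV·nm / 3.348277734 eV = 370.29186 nm in the visible/near-UV region.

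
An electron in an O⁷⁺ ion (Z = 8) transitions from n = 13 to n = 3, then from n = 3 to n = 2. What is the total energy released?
212.539 eV

The energy levels of O⁷⁺ are E_n = -13.6057 × 8² / n² eV.

First transition (13 → 3):
ΔE₁ = |E_3 - E_13|
ΔE₁ = |-96.751644444 - (-5.152454438)| = 91.599190 eV

Second transition (3 → 2):
ΔE₂ = |E_2 - E_3|
ΔE₂ = |-217.691200000 - (-96.751644444)| = 120.939556 eV

Total energy released:
E_total = ΔE₁ + ΔE₂ = 91.599190 + 120.939556 = 212.539 eV

Note: This equals the direct transition 13 → 2: 212.539 eV ✓
Energy is conserved regardless of the path taken.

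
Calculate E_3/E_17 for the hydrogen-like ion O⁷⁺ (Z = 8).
32.11111

Using E_n = -13.6057 Z² / n² eV with Z = 8:

E_3 = -13.6057 × 8² / 3² = -870.7648 / 9 = -96.75164444444 eV
E_17 = -13.6057 × 8² / 17² = -870.7648 / 289 = -3.01302698962 eV

The ratio is:
E_3/E_17 = (-96.75164444444) / (-3.01302698962)
E_3/E_17 = (-870.7648/9) / (-870.7648/289)
E_3/E_17 = 289/9
E_3/E_17 = 32.11111
(Note: the Z² factors cancel in the ratio.)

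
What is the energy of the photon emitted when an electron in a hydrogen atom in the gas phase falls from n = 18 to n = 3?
1.46975 eV

The energy levels are E_n = -13.6057 eV / n².

Energy at n = 18: E_18 = -13.6057 / 18² = -0.04199290 eV
Energy at n = 3: E_3 = -13.6057 / 3² = -1.51174444 eV

For emission (electron falling to lower state), the photon energy is:
E_photon = E_18 - E_3 = |-0.04199290 - (-1.51174444)|
E_photon = 1.46975 eV

This energy is carried away by the emitted photon.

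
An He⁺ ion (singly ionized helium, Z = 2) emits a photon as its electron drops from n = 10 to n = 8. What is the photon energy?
0.30613 eV

The energy levels are E_n = -13.6057 Z² eV / n².

Energy at n = 10: E_10 = -13.6057 × 2² / 10² = -0.54422800 eV
Energy at n = 8: E_8 = -13.6057 × 2² / 8² = -0.85035625 eV

For emission (electron falling to lower state), the photon energy is:
E_photon = E_10 - E_8 = |-0.54422800 - (-0.85035625)|
E_photon = 0.30613 eV

This energy is carried away by the emitted photon.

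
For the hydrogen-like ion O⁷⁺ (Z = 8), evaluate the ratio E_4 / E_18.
20.250

Using E_n = -13.6057 Z² / n² eV with Z = 8:

E_4 = -13.6057 × 8² / 4² = -870.7648 / 16 = -54.422800000 eV
E_18 = -13.6057 × 8² / 18² = -870.7648 / 324 = -2.687545679 eV

The ratio is:
E_4/E_18 = (-54.422800000) / (-2.687545679)
E_4/E_18 = (-870.7648/16) / (-870.7648/324)
E_4/E_18 = 324/16
E_4/E_18 = 20.250
(Note: the Z² factors cancel in the ratio.)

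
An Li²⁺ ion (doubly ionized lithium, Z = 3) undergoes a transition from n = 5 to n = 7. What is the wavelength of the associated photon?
516.8055 nm

First, find the transition energy using E_n = -13.6057 Z² / n² eV:
E_5 = -13.6057 × 3² / 5² = -4.89805200 eV
E_7 = -13.6057 × 3² / 7² = -2.49900612 eV

Photon energy: |ΔE| = |E_7 - E_5| = 2.39904588 eV

Convert to wavelength using E = hc/λ with hc = 1239.84 eV·nm:
λ = hc/E = 1239.84 eV·nm / 2.39904588 eV
λ = 516.8055 nm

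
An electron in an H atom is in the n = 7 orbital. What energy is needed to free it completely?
0.277667 eV

The ionization energy is the energy needed to remove the electron completely (n → ∞).

For hydrogen, E_n = -13.6057 eV / n².

At n = 7: E_7 = -13.6057 / 7² = -0.277667347 eV
At n = ∞: E_∞ = 0 eV

Ionization energy = E_∞ - E_7 = 0 - (-0.277667347) = 0.277667347 eV
Ionization energy ≈ 0.277667 eV

This is also called the binding energy of the electron in state n = 7.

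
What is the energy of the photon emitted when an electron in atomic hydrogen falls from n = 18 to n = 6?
0.34 eV

The energy levels are E_n = -13.6057 eV / n².

Energy at n = 18: E_18 = -13.6057 / 18² = -0.04199 eV
Energy at n = 6: E_6 = -13.6057 / 6² = -0.37794 eV

For emission (electron falling to lower state), the photon energy is:
E_photon = E_18 - E_6 = |-0.04199 - (-0.37794)|
E_photon = 0.34 eV

This energy is carried away by the emitted photon.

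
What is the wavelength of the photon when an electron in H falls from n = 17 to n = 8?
7491.0044 nm

First, find the transition energy using E_n = -13.6057 / n² eV:
E_17 = -13.6057 / 17² = -0.0470785467 eV
E_8 = -13.6057 / 8² = -0.2125890625 eV

Photon energy: |ΔE| = |E_8 - E_17| = 0.1655105158 eV

Convert to wavelength using E = hc/λ with hc = 1239.84 eV·nm:
λ = hc/E = 1239.84 eV·nm / 0.1655105158 eV
λ = 7491.0044 nm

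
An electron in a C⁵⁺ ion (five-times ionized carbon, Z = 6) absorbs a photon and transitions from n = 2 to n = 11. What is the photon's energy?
118.403 eV

The energy levels of a hydrogen-like atom are E_n = -13.6057 Z² eV / n².

Energy at n = 2: E_2 = -13.6057 × 6² / 2² = -122.451300 eV
Energy at n = 11: E_11 = -13.6057 × 6² / 11² = -4.047977 eV

The excitation energy is the difference:
ΔE = E_11 - E_2
ΔE = -4.047977 - (-122.451300)
ΔE = 118.403 eV

Since this is positive, energy must be absorbed (photon absorption).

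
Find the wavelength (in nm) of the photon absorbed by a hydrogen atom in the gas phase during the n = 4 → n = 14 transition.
1587.626 nm

First, find the transition energy using E_n = -13.6057 / n² eV:
E_4 = -13.6057 / 4² = -0.850356250 eV
E_14 = -13.6057 / 14² = -0.069416837 eV

Photon energy: |ΔE| = |E_14 - E_4| = 0.780939413 eV

Convert to wavelength using E = hc/λ with hc = 1239.84 eV·nm:
λ = hc/E = 1239.84 eV·nm / 0.780939413 eV
λ = 1587.626 nm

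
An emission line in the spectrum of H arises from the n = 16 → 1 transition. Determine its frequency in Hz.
3.28e+15 Hz

First, find the transition energy:
E_16 = -13.6057 / 16² = -0.0531473 eV
E_1 = -13.6057 / 1² = -13.6057000 eV
|ΔE| = |E_1 - E_16| = 13.5525527 eV

Convert to Joules: E = 13.5525527 eV × (1.602177 × 10⁻¹⁹ J/eV) = 2.1714e-18 J

Using E = hf:
f = E/h = 2.1714e-18 J / (6.62607 × 10⁻³⁴ J·s)
f = 3.28e+15 Hz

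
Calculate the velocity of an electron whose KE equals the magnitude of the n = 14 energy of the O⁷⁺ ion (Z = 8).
1.2501e+06 m/s (or 0.42% of c)

The binding energy at n = 14 for O⁷⁺ is:
E_14 = -13.6057 × 8²/14² = -4.4426776 eV
|E_14| = 4.4426776 eV

Convert to Joules:
KE = 4.4426776 eV × (1.602177 × 10⁻¹⁹ J/eV) = 7.117956e-19 J

Using KE = ½mv²:
v = √(2·KE/m_e)
v = √(2 × 7.117956e-19 J / 9.10938 × 10⁻³¹ kg)
v = 1.2501e+06 m/s

This is approximately 0.42% the speed of light.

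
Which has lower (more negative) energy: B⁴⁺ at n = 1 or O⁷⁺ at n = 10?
B⁴⁺ at n = 1 (E = -340.1425 eV)

Using E_n = -13.6057 Z² / n² eV:

B⁴⁺ (Z = 5) at n = 1:
E = -13.6057 × 5² / 1² = -13.6057 × 25 / 1 = -340.1425000 eV

O⁷⁺ (Z = 8) at n = 10:
E = -13.6057 × 8² / 10² = -13.6057 × 64 / 100 = -8.7076480 eV

Since -340.1425000 eV < -8.7076480 eV,
B⁴⁺ at n = 1 is more tightly bound (requires more energy to ionize).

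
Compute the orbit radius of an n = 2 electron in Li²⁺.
0.0706 nm (or 0.7056 Å)

The Bohr radius formula is:
r_n = n² a₀ / Z

where a₀ = 0.0529177 nm is the Bohr radius.

For Li²⁺ (Z = 3) at n = 2:
r_2 = 2² × 0.0529177 nm / 3
r_2 = 4 × 0.0529177 nm / 3
r_2 = 0.21167 nm / 3
r_2 = 0.0706 nm

The electron orbits at approximately 0.0706 nm from the nucleus.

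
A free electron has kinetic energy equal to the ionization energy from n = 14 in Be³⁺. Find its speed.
6.251e+05 m/s (or 0.2085% of c)

The binding energy at n = 14 for Be³⁺ is:
E_14 = -13.6057 × 4²/14² = -1.110669 eV
|E_14| = 1.110669 eV

Convert to Joules:
KE = 1.110669 eV × (1.602177 × 10⁻¹⁹ J/eV) = 1.77949e-19 J

Using KE = ½mv²:
v = √(2·KE/m_e)
v = √(2 × 1.77949e-19 J / 9.10938 × 10⁻³¹ kg)
v = 6.251e+05 m/s

This is approximately 0.2085% the speed of light.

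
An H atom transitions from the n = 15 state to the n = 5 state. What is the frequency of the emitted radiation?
1.1697e+14 Hz

First, find the transition energy:
E_15 = -13.6057 / 15² = -0.06046978 eV
E_5 = -13.6057 / 5² = -0.54422800 eV
|ΔE| = |E_5 - E_15| = 0.48375822 eV

Convert to Joules: E = 0.48375822 eV × (1.602177 × 10⁻¹⁹ J/eV) = 7.750663e-20 J

Using E = hf:
f = E/h = 7.750663e-20 J / (6.62607 × 10⁻³⁴ J·s)
f = 1.1697e+14 Hz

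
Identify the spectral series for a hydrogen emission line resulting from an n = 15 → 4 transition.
Brackett series

The spectral series in hydrogen are named based on the final (lower) energy level:
- Lyman series: n_final = 1 (ultraviolet)
- Balmer series: n_final = 2 (visible/near-UV)
- Paschen series: n_final = 3 (infrared)
- Brackett series: n_final = 4 (infrared)
- Pfund series: n_final = 5 (far infrared)

Since this transition ends at n = 4, it belongs to the Brackett series.

For reference, this 15 → 4 line has photon energy
ΔE = 13.6057 eV × (1/4² - 1/15²) = 0.7898864722 eV,
corresponding to wavelength λ = hc/ΔE = 1239.84 eV·nm / 0.7898864722 eV = 1569.6433 nm in the infrared region.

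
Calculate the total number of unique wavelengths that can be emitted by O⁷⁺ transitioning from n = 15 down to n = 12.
6

The electron can occupy levels n = 12, 13, ..., 15 during de-excitation — that is m = 15 - 12 + 1 = 4 distinct levels.

The number of distinct spectral lines equals the number of ways to choose 2 of these m levels (each pair gives one possible emission transition):

Number of lines = m(m-1)/2 = 4×3/2 = 6

These correspond to all possible transitions between the 4 levels:
15 → 14, 15 → 13, 15 → 12, 14 → 13, 14 → 12, 13 → 12

Each transition produces a photon with a unique energy (and thus wavelength). This count does not depend on Z.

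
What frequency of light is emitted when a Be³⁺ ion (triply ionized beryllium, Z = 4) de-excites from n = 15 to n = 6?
1.228e+15 Hz

First, find the transition energy:
E_15 = -13.6057 × 4² / 15² = -0.967516 eV
E_6 = -13.6057 × 4² / 6² = -6.046978 eV
|ΔE| = |E_6 - E_15| = 5.079462 eV

Convert to Joules: E = 5.079462 eV × (1.602177 × 10⁻¹⁹ J/eV) = 8.13820e-19 J

Using E = hf:
f = E/h = 8.13820e-19 J / (6.62607 × 10⁻³⁴ J·s)
f = 1.228e+15 Hz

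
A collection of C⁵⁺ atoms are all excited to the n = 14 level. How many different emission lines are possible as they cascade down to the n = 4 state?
55

The electron can occupy levels n = 4, 5, ..., 14 during de-excitation — that is m = 14 - 4 + 1 = 11 distinct levels.

The number of distinct spectral lines equals the number of ways to choose 2 of these m levels (each pair gives one possible emission transition):

Number of lines = m(m-1)/2 = 11×10/2 = 55

These correspond to all possible transitions between the 11 levels:
14 → 13, 14 → 12, 14 → 11, 14 → 10, 14 → 9, 14 → 8, 14 → 7, 14 → 6...

Each transition produces a photon with a unique energy (and thus wavelength). This count does not depend on Z.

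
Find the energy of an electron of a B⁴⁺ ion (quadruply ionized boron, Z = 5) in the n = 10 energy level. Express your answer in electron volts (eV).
-3.40143 eV

The energy levels of a hydrogen-like atom are given by:
E_n = -13.6057 Z² / n² eV  (with Z = 5 for B⁴⁺)

For n = 10:
E_10 = -13.6057 × 5² / 10²
E_10 = -13.6057 × 25 / 100
E_10 = -3.40143 eV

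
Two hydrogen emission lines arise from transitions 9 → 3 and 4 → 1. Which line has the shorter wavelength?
4 → 1

Calculate the energy for each transition:

Transition 9 → 3:
ΔE₁ = |E_3 - E_9| = |-13.6057/3² - (-13.6057/9²)|
ΔE₁ = |-1.51174444 - (-0.16797160)| = 1.34377 eV

Transition 4 → 1:
ΔE₂ = |E_1 - E_4| = |-13.6057/1² - (-13.6057/4²)|
ΔE₂ = |-13.60570000 - (-0.85035625)| = 12.75534 eV

Since 12.75534 eV > 1.34377 eV, the transition 4 → 1 emits the more energetic photon.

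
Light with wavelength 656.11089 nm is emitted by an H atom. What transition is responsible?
n = 3 → n = 2

First, find the photon energy from the wavelength (hc = 1239.84 eV·nm):
E = hc/λ = 1239.84 eV·nm / 656.11089 nm = 1.8896806 eV

The energy levels of hydrogen satisfy E_n = -13.6057 / n² eV, so an emission n_i → n_f releases
ΔE = 13.6057 × (1/n_f² − 1/n_i²) eV.

Setting ΔE equal to the photon energy:
1/n_f² − 1/n_i² = 1.8896806 / 13.6057 = 0.13888889

Since 1/n_i² must be positive, we need 1/n_f² > 0.13888889, i.e. n_f ≤ 2. For each allowed n_f, solve n_i = (1/n_f² − 0.13888889)^(−1/2) and check whether it is a whole number:
  n_f = 1: 1/n_i² = 1.00000000 − 0.13888889 = 0.86111111 → n_i = 1.078  (not an integer) ✗
  n_f = 2: 1/n_i² = 0.25000000 − 0.13888889 = 0.11111111 → n_i = 3.000  → integer, n_i = 3 ✓

Only n_f = 2 gives an integer upper level, n_i = 3.

The transition is from n = 3 to n = 2 (emission).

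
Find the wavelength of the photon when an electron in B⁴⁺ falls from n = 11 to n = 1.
3.68 nm

First, find the transition energy using E_n = -13.6057 Z² / n² eV:
E_11 = -13.6057 × 5² / 11² = -2.8111 eV
E_1 = -13.6057 × 5² / 1² = -340.1425 eV

Photon energy: |ΔE| = |E_1 - E_11| = 337.3314 eV

Convert to wavelength using E = hc/λ with hc = 1239.84 eV·nm:
λ = hc/E = 1239.84 eV·nm / 337.3314 eV
λ = 3.68 nm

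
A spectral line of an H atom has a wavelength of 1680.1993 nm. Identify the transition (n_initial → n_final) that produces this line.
n = 11 → n = 4

First, find the photon energy from the wavelength (hc = 1239.84 eV·nm):
E = hc/λ = 1239.84 eV·nm / 1680.1993 nm = 0.73791246 eV

The energy levels of hydrogen satisfy E_n = -13.6057 / n² eV, so an emission n_i → n_f releases
ΔE = 13.6057 × (1/n_f² − 1/n_i²) eV.

Setting ΔE equal to the photon energy:
1/n_f² − 1/n_i² = 0.73791246 / 13.6057 = 0.054235538

Since 1/n_i² must be positive, we need 1/n_f² > 0.054235538, i.e. n_f ≤ 4. For each allowed n_f, solve n_i = (1/n_f² − 0.054235538)^(−1/2) and check whether it is a whole number:
  n_f = 1: 1/n_i² = 1.000000000 − 0.054235538 = 0.945764462 → n_i = 1.028  (not an integer) ✗
  n_f = 2: 1/n_i² = 0.250000000 − 0.054235538 = 0.195764462 → n_i = 2.260  (not an integer) ✗
  n_f = 3: 1/n_i² = 0.111111111 − 0.054235538 = 0.056875573 → n_i = 4.193  (not an integer) ✗
  n_f = 4: 1/n_i² = 0.062500000 − 0.054235538 = 0.008264462 → n_i = 11.000  → integer, n_i = 11 ✓

Only n_f = 4 gives an integer upper level, n_i = 11.

The transition is from n = 11 to n = 4 (emission).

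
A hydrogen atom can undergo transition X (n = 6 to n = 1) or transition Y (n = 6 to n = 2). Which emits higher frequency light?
6 → 1

Calculate the energy for each transition:

Transition 6 → 1:
ΔE₁ = |E_1 - E_6| = |-13.6057/1² - (-13.6057/6²)|
ΔE₁ = |-13.60570000 - (-0.37793611)| = 13.22776 eV

Transition 6 → 2:
ΔE₂ = |E_2 - E_6| = |-13.6057/2² - (-13.6057/6²)|
ΔE₂ = |-3.40142500 - (-0.37793611)| = 3.02349 eV

Since 13.22776 eV > 3.02349 eV, the transition 6 → 1 emits the more energetic photon.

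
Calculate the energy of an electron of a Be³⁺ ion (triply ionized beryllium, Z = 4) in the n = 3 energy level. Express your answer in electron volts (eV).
-24.1879 eV

The energy levels of a hydrogen-like atom are given by:
E_n = -13.6057 Z² / n² eV  (with Z = 4 for Be³⁺)

For n = 3:
E_3 = -13.6057 × 4² / 3²
E_3 = -13.6057 × 16 / 9
E_3 = -24.1879 eV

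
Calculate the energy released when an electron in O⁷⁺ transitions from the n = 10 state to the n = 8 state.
4.898 eV

The energy levels are E_n = -13.6057 Z² eV / n².

Energy at n = 10: E_10 = -13.6057 × 8² / 10² = -8.707648 eV
Energy at n = 8: E_8 = -13.6057 × 8² / 8² = -13.605700 eV

For emission (electron falling to lower state), the photon energy is:
E_photon = E_10 - E_8 = |-8.707648 - (-13.605700)|
E_photon = 4.898 eV

This energy is carried away by the emitted photon.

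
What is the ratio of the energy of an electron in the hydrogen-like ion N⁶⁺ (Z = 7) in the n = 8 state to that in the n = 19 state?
5.640625

Using E_n = -13.6057 Z² / n² eV with Z = 7:

E_8 = -13.6057 × 7² / 8² = -666.6793 / 64 = -10.416864062500 eV
E_19 = -13.6057 × 7² / 19² = -666.6793 / 361 = -1.846757063712 eV

The ratio is:
E_8/E_19 = (-10.416864062500) / (-1.846757063712)
E_8/E_19 = (-666.6793/64) / (-666.6793/361)
E_8/E_19 = 361/64
E_8/E_19 = 5.640625
(Note: the Z² factors cancel in the ratio.)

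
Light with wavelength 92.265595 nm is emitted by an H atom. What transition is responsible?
n = 9 → n = 1

First, find the photon energy from the wavelength (hc = 1239.84 eV·nm):
E = hc/λ = 1239.84 eV·nm / 92.265595 nm = 13.437728 eV

The energy levels of hydrogen satisfy E_n = -13.6057 / n² eV, so an emission n_i → n_f releases
ΔE = 13.6057 × (1/n_f² − 1/n_i²) eV.

Setting ΔE equal to the photon energy:
1/n_f² − 1/n_i² = 13.437728 / 13.6057 = 0.98765429

Since 1/n_i² must be positive, we need 1/n_f² > 0.98765429, i.e. n_f ≤ 1. For each allowed n_f, solve n_i = (1/n_f² − 0.98765429)^(−1/2) and check whether it is a whole number:
  n_f = 1: 1/n_i² = 1.00000000 − 0.98765429 = 0.01234571 → n_i = 9.000  → integer, n_i = 9 ✓

Only n_f = 1 gives an integer upper level, n_i = 9.

The transition is from n = 9 to n = 1 (emission).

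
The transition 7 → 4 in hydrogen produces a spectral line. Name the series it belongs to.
Brackett series

The spectral series in hydrogen are named based on the final (lower) energy level:
- Lyman series: n_final = 1 (ultraviolet)
- Balmer series: n_final = 2 (visible/near-UV)
- Paschen series: n_final = 3 (infrared)
- Brackett series: n_final = 4 (infrared)
- Pfund series: n_final = 5 (far infrared)

Since this transition ends at n = 4, it belongs to the Brackett series.

For reference, this 7 → 4 line has photon energy
ΔE = 13.6057 eV × (1/4² - 1/7²) = 0.572688903 eV,
corresponding to wavelength λ = hc/ΔE = 1239.84 eV·nm / 0.572688903 eV = 2164.945 nm in the infrared region.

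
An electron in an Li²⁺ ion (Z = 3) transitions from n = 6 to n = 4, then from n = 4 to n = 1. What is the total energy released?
119.0499 eV

The energy levels of Li²⁺ are E_n = -13.6057 × 3² / n² eV.

First transition (6 → 4):
ΔE₁ = |E_4 - E_6|
ΔE₁ = |-7.6532062500 - (-3.4014250000)| = 4.2517813 eV

Second transition (4 → 1):
ΔE₂ = |E_1 - E_4|
ΔE₂ = |-122.4513000000 - (-7.6532062500)| = 114.7980938 eV

Total energy released:
E_total = ΔE₁ + ΔE₂ = 4.2517813 + 114.7980938 = 119.0499 eV

Note: This equals the direct transition 6 → 1: 119.0499 eV ✓
Energy is conserved regardless of the path taken.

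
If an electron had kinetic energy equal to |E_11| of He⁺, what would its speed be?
3.978e+05 m/s (or 0.133% of c)

The binding energy at n = 11 for He⁺ is:
E_11 = -13.6057 × 2²/11² = -0.4497752 eV
|E_11| = 0.4497752 eV

Convert to Joules:
KE = 0.4497752 eV × (1.602177 × 10⁻¹⁹ J/eV) = 7.20619e-20 J

Using KE = ½mv²:
v = √(2·KE/m_e)
v = √(2 × 7.20619e-20 J / 9.10938 × 10⁻³¹ kg)
v = 3.978e+05 m/s

This is approximately 0.133% the speed of light.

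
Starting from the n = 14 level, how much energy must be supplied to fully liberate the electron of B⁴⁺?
1.74 eV

The ionization energy is the energy needed to remove the electron completely (n → ∞).

For a hydrogen-like ion with Z = 5, E_n = -13.6057 Z² / n² eV.

At n = 14: E_14 = -13.6057 × 5² / 14² = -1.73542 eV
At n = ∞: E_∞ = 0 eV

Ionization energy = E_∞ - E_14 = 0 - (-1.73542) = 1.73542 eV
Ionization energy ≈ 1.74 eV

This is also called the binding energy of the electron in state n = 14.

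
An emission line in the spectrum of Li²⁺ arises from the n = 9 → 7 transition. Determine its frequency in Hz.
2.39e+14 Hz

First, find the transition energy:
E_9 = -13.6057 × 3² / 9² = -1.511744 eV
E_7 = -13.6057 × 3² / 7² = -2.499006 eV
|ΔE| = |E_7 - E_9| = 0.987262 eV

Convert to Joules: E = 0.987262 eV × (1.602177 × 10⁻¹⁹ J/eV) = 1.5818e-19 J

Using E = hf:
f = E/h = 1.5818e-19 J / (6.62607 × 10⁻³⁴ J·s)
f = 2.39e+14 Hz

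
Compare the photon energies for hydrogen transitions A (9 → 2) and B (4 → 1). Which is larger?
4 → 1

Calculate the energy for each transition:

Transition 9 → 2:
ΔE₁ = |E_2 - E_9| = |-13.6057/2² - (-13.6057/9²)|
ΔE₁ = |-3.401425000 - (-0.167971605)| = 3.233453 eV

Transition 4 → 1:
ΔE₂ = |E_1 - E_4| = |-13.6057/1² - (-13.6057/4²)|
ΔE₂ = |-13.605700000 - (-0.850356250)| = 12.755344 eV

Since 12.755344 eV > 3.233453 eV, the transition 4 → 1 emits the more energetic photon.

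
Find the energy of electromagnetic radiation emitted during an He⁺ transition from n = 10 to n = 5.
1.6327 eV

The energy levels are E_n = -13.6057 Z² eV / n².

Energy at n = 10: E_10 = -13.6057 × 2² / 10² = -0.5442280 eV
Energy at n = 5: E_5 = -13.6057 × 2² / 5² = -2.1769120 eV

For emission (electron falling to lower state), the photon energy is:
E_photon = E_10 - E_5 = |-0.5442280 - (-2.1769120)|
E_photon = 1.6327 eV

This energy is carried away by the emitted photon.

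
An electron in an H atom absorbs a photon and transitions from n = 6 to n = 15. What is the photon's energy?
0.317466 eV

The energy levels of a hydrogen-like atom are E_n = -13.6057 eV / n².

Energy at n = 6: E_6 = -13.6057 / 6² = -0.377936111 eV
Energy at n = 15: E_15 = -13.6057 / 15² = -0.060469778 eV

The excitation energy is the difference:
ΔE = E_15 - E_6
ΔE = -0.060469778 - (-0.377936111)
ΔE = 0.317466 eV

Since this is positive, energy must be absorbed (photon absorption).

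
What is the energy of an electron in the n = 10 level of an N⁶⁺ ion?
-6.6668 eV

For hydrogen-like ions, the energy levels scale with Z²:
E_n = -13.6057 Z² / n² eV

For N⁶⁺ (Z = 7) at n = 10:
E_10 = -13.6057 × 7² / 10²
E_10 = -13.6057 × 49 / 100
E_10 = -666.6793 / 100
E_10 = -6.6668 eV

The energy is 49 times more negative than hydrogen at the same n due to the stronger nuclear charge.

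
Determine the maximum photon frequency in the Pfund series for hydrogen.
1.316e+14 Hz

The series limit corresponds to the transition from n = ∞ to n = 5.
This is the highest energy (shortest wavelength) transition in the Pfund series.

E_∞ = 0 eV
E_5 = -13.6057 / 5² = -0.5442280 eV

Energy at series limit:
ΔE = E_∞ - E_5 = 0 - (-0.5442280) = 0.5442280 eV
E = 0.5442280 eV × (1.602177 × 10⁻¹⁹ J/eV) = 8.71950e-20 J
f = E/h = 8.71950e-20 J / (6.62607 × 10⁻³⁴ J·s) = 1.316e+14 Hz

This energy equals the ionization energy from the n = 5 state of hydrogen.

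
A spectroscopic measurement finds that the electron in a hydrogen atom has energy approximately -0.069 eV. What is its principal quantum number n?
n = 14

The exact energy levels follow E_n = -13.6057 eV / n².

The measured value (-0.069 eV) is reported to only 2 significant figures, so we must test candidate n values and see which one matches to that precision.

Candidate energies:
  n = 12:  E = -13.6057/12² = -0.094484 eV
  n = 13:  E = -13.6057/13² = -0.080507 eV
  n = 14:  E = -13.6057/14² = -0.069417 eV  ← matches
  n = 15:  E = -13.6057/15² = -0.060470 eV
  n = 16:  E = -13.6057/16² = -0.053147 eV

Checking against the measurement of -0.069 eV (2 sig figs), only n = 14 agrees:
E_14 = -0.069417 eV, which rounds to -0.069 eV ✓

Therefore n = 14.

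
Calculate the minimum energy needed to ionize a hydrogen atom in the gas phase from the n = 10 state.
0.1361 eV

The ionization energy is the energy needed to remove the electron completely (n → ∞).

For hydrogen, E_n = -13.6057 eV / n².

At n = 10: E_10 = -13.6057 / 10² = -0.1360570 eV
At n = ∞: E_∞ = 0 eV

Ionization energy = E_∞ - E_10 = 0 - (-0.1360570) = 0.1360570 eV
Ionization energy ≈ 0.1361 eV

This is also called the binding energy of the electron in state n = 10.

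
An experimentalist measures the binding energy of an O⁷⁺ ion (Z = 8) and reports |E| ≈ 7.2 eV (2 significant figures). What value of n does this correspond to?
n = 11

The exact energy levels follow E_n = -13.6057 Z² / n² eV with Z = 8.

The measured value (-7.2 eV) is reported to only 2 significant figures, so we must test candidate n values and see which one matches to that precision.

Candidate energies:
  n = 9:  E = -13.6057 × 8² / 9² = -10.75018 eV
  n = 10:  E = -13.6057 × 8² / 10² = -8.70765 eV
  n = 11:  E = -13.6057 × 8² / 11² = -7.19640 eV  ← matches
  n = 12:  E = -13.6057 × 8² / 12² = -6.04698 eV
  n = 13:  E = -13.6057 × 8² / 13² = -5.15245 eV

Checking against the measurement of -7.2 eV (2 sig figs), only n = 11 agrees:
E_11 = -7.19640 eV, which rounds to -7.2 eV ✓

Therefore n = 11.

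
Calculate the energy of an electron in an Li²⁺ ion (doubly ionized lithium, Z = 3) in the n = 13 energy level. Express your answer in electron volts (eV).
-0.7246 eV

The energy levels of a hydrogen-like atom are given by:
E_n = -13.6057 Z² / n² eV  (with Z = 3 for Li²⁺)

For n = 13:
E_13 = -13.6057 × 3² / 13²
E_13 = -13.6057 × 9 / 169
E_13 = -0.7246 eV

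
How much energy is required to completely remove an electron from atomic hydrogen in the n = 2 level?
3.4014 eV

The ionization energy is the energy needed to remove the electron completely (n → ∞).

For hydrogen, E_n = -13.6057 eV / n².

At n = 2: E_2 = -13.6057 / 2² = -3.4014250 eV
At n = ∞: E_∞ = 0 eV

Ionization energy = E_∞ - E_2 = 0 - (-3.4014250) = 3.4014250 eV
Ionization energy ≈ 3.4014 eV

This is also called the binding energy of the electron in state n = 2.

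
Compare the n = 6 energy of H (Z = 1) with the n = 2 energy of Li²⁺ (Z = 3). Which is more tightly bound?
Li²⁺ at n = 2 (E = -30.61 eV)

Using E_n = -13.6057 Z² / n² eV:

H (Z = 1) at n = 6:
E = -13.6057 × 1² / 6² = -13.6057 × 1 / 36 = -0.37794 eV

Li²⁺ (Z = 3) at n = 2:
E = -13.6057 × 3² / 2² = -13.6057 × 9 / 4 = -30.61283 eV

Since -30.61283 eV < -0.37794 eV,
Li²⁺ at n = 2 is more tightly bound (requires more energy to ionize).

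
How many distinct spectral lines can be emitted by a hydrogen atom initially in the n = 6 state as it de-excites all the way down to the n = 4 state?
3

The electron can occupy levels n = 4, 5, ..., 6 during de-excitation — that is m = 6 - 4 + 1 = 3 distinct levels.

The number of distinct spectral lines equals the number of ways to choose 2 of these m levels (each pair gives one possible emission transition):

Number of lines = m(m-1)/2 = 3×2/2 = 3

These correspond to all possible transitions between the 3 levels:
6 → 5, 6 → 4, 5 → 4

Each transition produces a photon with a unique energy (and thus wavelength). This count does not depend on Z.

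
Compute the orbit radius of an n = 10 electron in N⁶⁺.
0.755967 nm (or 7.559674 Å)

The Bohr radius formula is:
r_n = n² a₀ / Z

where a₀ = 0.052917721 nm is the Bohr radius.

For N⁶⁺ (Z = 7) at n = 10:
r_10 = 10² × 0.052917721 nm / 7
r_10 = 100 × 0.052917721 nm / 7
r_10 = 5.2917721 nm / 7
r_10 = 0.755967 nm

The electron orbits at approximately 0.755967 nm from the nucleus.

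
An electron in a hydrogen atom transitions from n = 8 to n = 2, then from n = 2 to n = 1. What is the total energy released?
13.3931 eV

The energy levels of hydrogen are E_n = -13.6057 / n² eV.

First transition (8 → 2):
ΔE₁ = |E_2 - E_8|
ΔE₁ = |-3.4014250000 - (-0.2125890625)| = 3.1888359 eV

Second transition (2 → 1):
ΔE₂ = |E_1 - E_2|
ΔE₂ = |-13.6057000000 - (-3.4014250000)| = 10.2042750 eV

Total energy released:
E_total = ΔE₁ + ΔE₂ = 3.1888359 + 10.2042750 = 13.3931 eV

Note: This equals the direct transition 8 → 1: 13.3931 eV ✓
Energy is conserved regardless of the path taken.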